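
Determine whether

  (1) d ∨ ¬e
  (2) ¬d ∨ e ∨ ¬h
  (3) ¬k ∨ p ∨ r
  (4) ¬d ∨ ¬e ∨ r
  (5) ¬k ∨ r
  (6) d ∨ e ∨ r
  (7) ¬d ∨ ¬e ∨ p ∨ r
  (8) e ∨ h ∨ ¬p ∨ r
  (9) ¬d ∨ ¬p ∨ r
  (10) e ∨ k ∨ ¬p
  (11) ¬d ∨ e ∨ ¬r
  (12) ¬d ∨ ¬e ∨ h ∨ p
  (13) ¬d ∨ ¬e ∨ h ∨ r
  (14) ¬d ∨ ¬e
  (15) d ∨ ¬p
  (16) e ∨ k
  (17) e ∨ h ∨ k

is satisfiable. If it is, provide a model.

p = False, k = True, d = False, h = False, e = False, r = True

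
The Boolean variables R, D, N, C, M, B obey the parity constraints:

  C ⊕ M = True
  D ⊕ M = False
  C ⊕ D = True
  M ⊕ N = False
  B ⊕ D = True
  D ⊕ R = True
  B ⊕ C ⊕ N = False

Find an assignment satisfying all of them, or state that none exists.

R: True; D: False; N: False; C: True; M: False; B: True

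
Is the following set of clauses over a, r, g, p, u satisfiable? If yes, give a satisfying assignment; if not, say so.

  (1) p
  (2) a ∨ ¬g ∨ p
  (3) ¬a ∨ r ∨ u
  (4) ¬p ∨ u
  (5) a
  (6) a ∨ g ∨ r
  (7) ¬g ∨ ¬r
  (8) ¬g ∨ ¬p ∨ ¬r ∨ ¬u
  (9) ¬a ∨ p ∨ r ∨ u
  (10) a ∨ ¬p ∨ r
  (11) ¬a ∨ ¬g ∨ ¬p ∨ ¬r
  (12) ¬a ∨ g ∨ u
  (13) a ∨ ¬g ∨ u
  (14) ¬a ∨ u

a = True; r = False; g = True; p = True; u = True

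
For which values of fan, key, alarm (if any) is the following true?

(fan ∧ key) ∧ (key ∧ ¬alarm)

fan = True; key = True; alarm = False

  fan ∧ key = True
  key ∧ ¬alarm = True
    ¬alarm = True
Both conjuncts True, so the formula holds.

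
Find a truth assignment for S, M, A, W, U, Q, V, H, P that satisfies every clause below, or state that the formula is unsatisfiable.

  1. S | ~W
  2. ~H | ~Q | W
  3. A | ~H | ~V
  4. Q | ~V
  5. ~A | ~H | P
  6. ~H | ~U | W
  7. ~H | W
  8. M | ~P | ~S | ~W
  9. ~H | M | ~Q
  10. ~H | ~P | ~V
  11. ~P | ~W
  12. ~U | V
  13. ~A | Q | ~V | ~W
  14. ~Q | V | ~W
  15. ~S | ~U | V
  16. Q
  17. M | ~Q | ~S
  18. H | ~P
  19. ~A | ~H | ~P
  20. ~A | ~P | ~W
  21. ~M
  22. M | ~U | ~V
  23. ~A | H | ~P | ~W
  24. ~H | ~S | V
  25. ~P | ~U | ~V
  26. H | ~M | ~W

S: False, M: False, A: False, W: False, U: False, Q: True, V: True, H: False, P: False

Unit clause (Q) forces Q = True.
Unit clause (~M) forces M = False.
In (~H | M | ~Q) only ~H is left, so H = False.
In (M | ~Q | ~S) only ~S is left, so S = False.
In (H | ~P) only ~P is left, so P = False.
In (S | ~W) only ~W is left, so W = False.
Set A = False.
Try U = True:
  (~U | V) forces V = True.
  clause (M | ~U | ~V) is falsified — backtrack.
So U = False.
Set V = True.
All clauses satisfied.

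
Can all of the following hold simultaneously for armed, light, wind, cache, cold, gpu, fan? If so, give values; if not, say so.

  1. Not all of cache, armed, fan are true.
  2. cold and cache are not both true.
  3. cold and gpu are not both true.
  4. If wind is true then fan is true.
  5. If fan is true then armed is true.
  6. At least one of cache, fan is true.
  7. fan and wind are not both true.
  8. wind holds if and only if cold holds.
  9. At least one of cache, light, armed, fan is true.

armed = False, light = False, wind = False, cache = True, cold = False, gpu = True, fan = False

  (1) {cache, armed, fan}: 1/3 true — not all ✓
  (2) cold=F, cache=T — not both ✓
  (3) cold=F, gpu=T — not both ✓
  (4) wind=F ⇒ fan: vacuous ✓
  (5) fan=F ⇒ armed: vacuous ✓
  (6) {cache, fan}: 1 true — at least one ✓
  (7) fan=F, wind=F — not both ✓
  (8) wind=F, cold=F — same ✓
  (9) {cache, light, armed, fan}: 1 true — at least one ✓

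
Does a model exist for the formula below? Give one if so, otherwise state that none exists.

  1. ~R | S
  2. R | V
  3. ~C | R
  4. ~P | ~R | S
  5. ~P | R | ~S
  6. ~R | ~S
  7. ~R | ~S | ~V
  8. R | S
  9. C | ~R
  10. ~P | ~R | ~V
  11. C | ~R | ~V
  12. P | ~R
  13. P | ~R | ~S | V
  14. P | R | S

P: False, V: True, R: False, C: False, S: True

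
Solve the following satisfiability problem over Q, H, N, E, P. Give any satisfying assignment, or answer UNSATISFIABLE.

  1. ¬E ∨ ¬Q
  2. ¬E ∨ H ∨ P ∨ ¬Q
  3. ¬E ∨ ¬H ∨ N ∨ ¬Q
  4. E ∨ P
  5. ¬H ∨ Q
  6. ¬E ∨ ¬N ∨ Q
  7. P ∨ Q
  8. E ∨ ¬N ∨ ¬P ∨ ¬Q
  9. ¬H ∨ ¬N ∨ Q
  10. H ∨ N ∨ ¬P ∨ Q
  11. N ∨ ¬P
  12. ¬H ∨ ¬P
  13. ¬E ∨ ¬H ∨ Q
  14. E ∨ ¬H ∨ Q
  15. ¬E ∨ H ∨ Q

Q=F; H=F; N=T; E=F; P=T

Try Q = True:
  (¬E ∨ ¬Q) forces E = False.
  (E ∨ P) forces P = True.
  (E ∨ ¬N ∨ ¬P ∨ ¬Q) forces N = False.
  clause (N ∨ ¬P) is falsified — backtrack.
So Q = False.
  then (¬H ∨ Q) forces H = False.
  then (P ∨ Q) forces P = True.
  then (H ∨ N ∨ ¬P ∨ Q) forces N = True.
  then (¬E ∨ H ∨ Q) forces E = False.
All clauses satisfied.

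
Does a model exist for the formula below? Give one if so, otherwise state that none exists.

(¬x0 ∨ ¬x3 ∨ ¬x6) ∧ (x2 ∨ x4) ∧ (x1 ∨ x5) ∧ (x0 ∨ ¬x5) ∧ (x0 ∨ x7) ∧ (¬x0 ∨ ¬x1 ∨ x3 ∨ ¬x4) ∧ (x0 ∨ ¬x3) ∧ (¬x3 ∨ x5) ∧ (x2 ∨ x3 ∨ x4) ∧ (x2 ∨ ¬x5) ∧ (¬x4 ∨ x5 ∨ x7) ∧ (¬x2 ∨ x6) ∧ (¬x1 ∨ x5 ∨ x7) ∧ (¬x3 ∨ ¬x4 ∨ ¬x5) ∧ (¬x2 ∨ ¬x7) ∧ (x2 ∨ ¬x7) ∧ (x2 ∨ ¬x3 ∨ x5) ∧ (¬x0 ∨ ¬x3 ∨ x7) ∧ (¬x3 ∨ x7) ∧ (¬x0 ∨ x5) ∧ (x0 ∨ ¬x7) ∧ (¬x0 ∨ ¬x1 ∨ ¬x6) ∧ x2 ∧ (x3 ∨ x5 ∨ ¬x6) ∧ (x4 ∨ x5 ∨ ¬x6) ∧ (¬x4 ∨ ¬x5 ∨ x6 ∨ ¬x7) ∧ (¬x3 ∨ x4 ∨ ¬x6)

Unit clause (x2) forces x2 = True.
In (¬x2 ∨ x6) only x6 is left, so x6 = True.
In (¬x2 ∨ ¬x7) only ¬x7 is left, so x7 = False.
In (¬x3 ∨ x7) only ¬x3 is left, so x3 = False.
In (x3 ∨ x5 ∨ ¬x6) only x5 is left, so x5 = True.
In (x0 ∨ ¬x5) only x0 is left, so x0 = True.
In (¬x0 ∨ ¬x1 ∨ ¬x6) only ¬x1 is left, so x1 = False.
Set x4 = False.
All clauses satisfied.

x0: True; x1: False; x2: True; x3: False; x4: False; x5: True; x6: True; x7: False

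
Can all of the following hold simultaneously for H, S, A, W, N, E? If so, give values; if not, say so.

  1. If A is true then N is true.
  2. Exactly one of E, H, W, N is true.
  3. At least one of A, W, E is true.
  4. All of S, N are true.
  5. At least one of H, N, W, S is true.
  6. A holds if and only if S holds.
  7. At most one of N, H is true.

H: False, S: True, A: True, W: False, N: True, E: False

  (1) A=T ⇒ N: T ✓
  (2) {E, H, W, N}: 1 true — exactly one ✓
  (3) {A, W, E}: 1 true — at least one ✓
  (4) {S, N}: all 2 true ✓
  (5) {H, N, W, S}: 2 true — at least one ✓
  (6) A=T, S=T — same ✓
  (7) {N, H}: 1 true — at most one ✓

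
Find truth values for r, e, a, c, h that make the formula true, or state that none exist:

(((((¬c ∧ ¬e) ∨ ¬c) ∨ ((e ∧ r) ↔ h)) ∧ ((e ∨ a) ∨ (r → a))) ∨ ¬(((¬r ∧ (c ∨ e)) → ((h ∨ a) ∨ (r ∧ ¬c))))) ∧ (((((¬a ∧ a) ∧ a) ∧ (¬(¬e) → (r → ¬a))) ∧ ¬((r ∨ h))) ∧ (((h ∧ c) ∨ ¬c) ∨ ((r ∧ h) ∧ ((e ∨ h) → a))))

Unsatisfiable — no assignment works.

Case a = True: the conjunct ¬a is False.
Case a = False: the conjunct a is False.
Both cases fail — unsatisfiable.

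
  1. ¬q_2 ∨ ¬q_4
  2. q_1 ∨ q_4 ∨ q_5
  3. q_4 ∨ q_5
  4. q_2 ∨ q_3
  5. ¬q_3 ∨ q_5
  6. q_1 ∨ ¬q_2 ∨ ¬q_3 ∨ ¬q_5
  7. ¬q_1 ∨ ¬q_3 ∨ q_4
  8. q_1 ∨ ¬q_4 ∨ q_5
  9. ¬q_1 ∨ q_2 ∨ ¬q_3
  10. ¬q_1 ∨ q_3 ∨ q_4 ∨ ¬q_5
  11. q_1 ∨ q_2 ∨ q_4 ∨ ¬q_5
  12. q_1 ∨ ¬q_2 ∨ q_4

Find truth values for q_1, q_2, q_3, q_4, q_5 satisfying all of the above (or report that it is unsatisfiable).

q_1=F, q_2=F, q_3=T, q_4=T, q_5=T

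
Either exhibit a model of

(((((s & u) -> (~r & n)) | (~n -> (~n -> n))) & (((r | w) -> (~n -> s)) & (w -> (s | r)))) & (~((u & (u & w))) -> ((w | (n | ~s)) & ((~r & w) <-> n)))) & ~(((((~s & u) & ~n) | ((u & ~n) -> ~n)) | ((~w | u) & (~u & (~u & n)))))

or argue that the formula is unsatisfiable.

The formula is unsatisfiable.

The conjunct ~(((((~s & u) & ~n) | ((u & ~n) -> ~n)) | ((~w | u) & (~u & (~u & n))))) is unsatisfiable on its own:
  n = True: this becomes ~((True | ((~w | u) & (~u & ~u)))) = False.
  n = False: this becomes ~((True | False)) = False.
So the whole conjunction is unsatisfiable.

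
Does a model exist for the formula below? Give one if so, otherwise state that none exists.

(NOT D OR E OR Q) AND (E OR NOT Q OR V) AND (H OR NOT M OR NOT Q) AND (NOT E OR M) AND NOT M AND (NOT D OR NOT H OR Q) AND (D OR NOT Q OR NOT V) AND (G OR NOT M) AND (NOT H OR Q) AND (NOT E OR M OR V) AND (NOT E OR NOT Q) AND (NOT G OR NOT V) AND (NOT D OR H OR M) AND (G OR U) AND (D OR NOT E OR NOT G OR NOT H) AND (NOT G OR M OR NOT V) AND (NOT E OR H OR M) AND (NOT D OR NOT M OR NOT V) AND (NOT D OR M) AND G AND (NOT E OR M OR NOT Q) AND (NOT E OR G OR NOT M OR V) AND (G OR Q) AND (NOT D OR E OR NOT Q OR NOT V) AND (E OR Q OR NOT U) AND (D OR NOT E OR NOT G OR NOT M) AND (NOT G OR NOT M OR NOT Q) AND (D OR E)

Case M = True:
  Clause (NOT M) is falsified — contradiction.
Case M = False:
  (NOT E OR M) forces E = False.
  (NOT D OR M) forces D = False.
  Clause (D OR E) is falsified — contradiction.
Both cases fail, so the formula is unsatisfiable.

The formula is unsatisfiable.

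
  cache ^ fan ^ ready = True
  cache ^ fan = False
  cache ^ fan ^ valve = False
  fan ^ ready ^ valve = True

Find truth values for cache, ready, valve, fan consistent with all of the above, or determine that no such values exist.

cache = False; ready = True; valve = False; fan = False

cache ^ fan ^ ready = F ^ F ^ T = True ✓
cache ^ fan = F ^ F = False ✓
cache ^ fan ^ valve = F ^ F ^ F = False ✓
fan ^ ready ^ valve = F ^ T ^ F = True ✓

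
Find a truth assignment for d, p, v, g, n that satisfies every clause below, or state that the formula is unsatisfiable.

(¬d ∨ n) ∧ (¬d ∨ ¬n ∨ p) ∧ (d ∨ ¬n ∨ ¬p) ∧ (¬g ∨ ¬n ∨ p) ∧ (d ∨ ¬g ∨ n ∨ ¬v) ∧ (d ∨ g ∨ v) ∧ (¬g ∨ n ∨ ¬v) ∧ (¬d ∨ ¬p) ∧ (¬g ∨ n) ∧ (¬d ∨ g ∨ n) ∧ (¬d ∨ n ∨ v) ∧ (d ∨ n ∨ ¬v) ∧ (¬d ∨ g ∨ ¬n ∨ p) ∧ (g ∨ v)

d = False, p = False, v = True, g = False, n = True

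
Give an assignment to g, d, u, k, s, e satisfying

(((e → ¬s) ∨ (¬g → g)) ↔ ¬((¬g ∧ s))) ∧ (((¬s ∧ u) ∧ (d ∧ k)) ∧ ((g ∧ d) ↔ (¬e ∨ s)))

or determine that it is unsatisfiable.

g = False, d = True, u = True, k = True, s = False, e = True

  ((e → ¬s) ∨ (¬g → g)) ↔ ¬((¬g ∧ s)) = True
    (e → ¬s) ∨ (¬g → g) = True
      e → ¬s = True
        ¬s = True
      ¬g → g = False
        ¬g = True
    ¬((¬g ∧ s)) = True
      ¬g ∧ s = False
        ¬g = True
  ((¬s ∧ u) ∧ (d ∧ k)) ∧ ((g ∧ d) ↔ (¬e ∨ s)) = True
    (¬s ∧ u) ∧ (d ∧ k) = True
      ¬s ∧ u = True
        ¬s = True
      d ∧ k = True
    (g ∧ d) ↔ (¬e ∨ s) = True
      g ∧ d = False
      ¬e ∨ s = False
        ¬e = False
Both conjuncts True, so the formula holds.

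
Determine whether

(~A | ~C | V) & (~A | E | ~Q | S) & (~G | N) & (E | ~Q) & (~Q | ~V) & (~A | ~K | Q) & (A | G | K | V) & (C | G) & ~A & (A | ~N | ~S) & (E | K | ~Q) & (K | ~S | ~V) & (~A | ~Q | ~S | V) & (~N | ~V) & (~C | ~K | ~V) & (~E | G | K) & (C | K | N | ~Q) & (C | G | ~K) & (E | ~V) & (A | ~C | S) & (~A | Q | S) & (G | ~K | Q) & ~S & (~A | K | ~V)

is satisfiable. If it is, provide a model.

Unit clause (~A) forces A = False.
Unit clause (~S) forces S = False.
In (A | ~C | S) only ~C is left, so C = False.
In (C | G) only G is left, so G = True.
In (~G | N) only N is left, so N = True.
In (~N | ~V) only ~V is left, so V = False.
Set E = False.
  then (E | ~Q) forces Q = False.
Set K = True.
All clauses satisfied.

S: False, E: False, K: True, A: False, V: False, G: True, Q: False, C: False, N: True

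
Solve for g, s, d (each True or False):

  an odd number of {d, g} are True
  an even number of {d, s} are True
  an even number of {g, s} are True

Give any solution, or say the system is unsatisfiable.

Adding constraints 1, 2, 3 mod 2: every variable appears an even number of times on the left, so the left side is 0.
But the right sides sum to 1 (mod 2). 0 ≠ 1 — the system is inconsistent.

UNSATISFIABLE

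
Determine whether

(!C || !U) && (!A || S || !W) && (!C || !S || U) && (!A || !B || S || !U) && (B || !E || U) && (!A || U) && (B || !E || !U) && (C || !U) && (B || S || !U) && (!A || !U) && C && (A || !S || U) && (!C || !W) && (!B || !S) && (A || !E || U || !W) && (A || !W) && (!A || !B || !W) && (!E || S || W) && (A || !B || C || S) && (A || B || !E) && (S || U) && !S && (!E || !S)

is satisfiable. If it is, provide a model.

Case C = True:
  (!C || !U) forces U = False.
  (!C || !S || U) forces S = False.
  Clause (S || U) is falsified — contradiction.
Case C = False:
  Clause (C) is falsified — contradiction.
Both cases fail, so the formula is unsatisfiable.

UNSATISFIABLE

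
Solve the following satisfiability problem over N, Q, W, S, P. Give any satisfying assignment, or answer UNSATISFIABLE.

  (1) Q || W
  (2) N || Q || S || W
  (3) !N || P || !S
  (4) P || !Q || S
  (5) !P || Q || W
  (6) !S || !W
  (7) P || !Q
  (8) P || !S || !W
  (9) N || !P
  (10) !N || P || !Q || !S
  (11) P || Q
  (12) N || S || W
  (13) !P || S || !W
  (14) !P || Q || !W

Try N = False:
  (N || !P) forces P = False.
  (P || !Q) forces Q = False.
  clause (P || Q) is falsified — backtrack.
So N = True.
Try Q = False:
  (Q || W) forces W = True.
  (!S || !W) forces S = False.
  (P || Q) forces P = True.
  clause (!P || S || !W) is falsified — backtrack.
So Q = True.
  then (P || !Q) forces P = True.
Try W = True:
  (!S || !W) forces S = False.
  clause (!P || S || !W) is falsified — backtrack.
So W = False.
Set S = True.
All clauses satisfied.

N = True, Q = True, W = False, S = True, P = True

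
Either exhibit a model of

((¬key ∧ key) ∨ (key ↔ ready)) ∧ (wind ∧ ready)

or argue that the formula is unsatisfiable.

ready = True, wind = True, key = True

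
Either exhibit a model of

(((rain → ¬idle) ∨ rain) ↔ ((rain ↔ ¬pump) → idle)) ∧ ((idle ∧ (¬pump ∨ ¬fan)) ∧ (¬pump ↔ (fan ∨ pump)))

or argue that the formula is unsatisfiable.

fan = True, pump = False, idle = True, rain = False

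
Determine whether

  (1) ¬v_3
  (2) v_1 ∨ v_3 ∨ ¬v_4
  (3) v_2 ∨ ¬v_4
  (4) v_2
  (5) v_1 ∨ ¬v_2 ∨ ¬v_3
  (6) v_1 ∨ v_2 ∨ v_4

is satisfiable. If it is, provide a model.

Unit clause (¬v_3) forces v_3 = False.
Unit clause (v_2) forces v_2 = True.
Set v_1 = True.
Set v_4 = False.
All clauses satisfied.

v_1 = True; v_2 = True; v_3 = False; v_4 = False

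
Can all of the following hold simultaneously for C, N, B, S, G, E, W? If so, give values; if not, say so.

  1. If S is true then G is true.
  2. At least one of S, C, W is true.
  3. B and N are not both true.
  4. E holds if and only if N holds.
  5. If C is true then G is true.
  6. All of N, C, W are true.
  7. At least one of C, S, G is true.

C=T, N=T, B=F, S=T, G=T, E=T, W=T

  (1) S=T ⇒ G: T ✓
  (2) {S, C, W}: 3 true — at least one ✓
  (3) B=F, N=T — not both ✓
  (4) E=T, N=T — same ✓
  (5) C=T ⇒ G: T ✓
  (6) {N, C, W}: all 3 true ✓
  (7) {C, S, G}: 3 true — at least one ✓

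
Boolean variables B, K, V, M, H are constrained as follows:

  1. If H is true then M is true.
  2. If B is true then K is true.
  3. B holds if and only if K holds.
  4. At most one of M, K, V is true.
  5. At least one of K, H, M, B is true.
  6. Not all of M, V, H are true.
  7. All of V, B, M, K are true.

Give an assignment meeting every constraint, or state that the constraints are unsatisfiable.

No satisfying assignment exists.

Case V = True:
  (4) with V=T forces M = False.
  Constraint (7) is violated (M=F) — contradiction.
Case V = False:
  Constraint (7) is violated (V=F) — contradiction.
Both cases fail — unsatisfiable.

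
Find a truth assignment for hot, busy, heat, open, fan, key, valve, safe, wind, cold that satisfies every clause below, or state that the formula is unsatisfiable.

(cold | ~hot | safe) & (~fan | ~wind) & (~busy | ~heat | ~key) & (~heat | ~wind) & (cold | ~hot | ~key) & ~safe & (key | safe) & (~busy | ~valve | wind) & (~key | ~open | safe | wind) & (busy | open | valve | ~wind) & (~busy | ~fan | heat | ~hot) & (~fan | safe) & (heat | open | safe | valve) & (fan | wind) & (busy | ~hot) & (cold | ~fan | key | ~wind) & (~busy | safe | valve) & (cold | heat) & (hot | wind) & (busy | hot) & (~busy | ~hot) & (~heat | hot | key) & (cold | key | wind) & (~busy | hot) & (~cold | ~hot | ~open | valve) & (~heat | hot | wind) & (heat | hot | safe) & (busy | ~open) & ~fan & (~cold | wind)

Case fan = True:
  Clause (~fan) is falsified — contradiction.
Case fan = False:
  (~safe) forces safe = False.
  (key | safe) forces key = True.
  (fan | wind) forces wind = True.
  (~heat | ~wind) forces heat = False.
  (cold | heat) forces cold = True.
  (heat | hot | safe) forces hot = True.
  (busy | ~hot) forces busy = True.
  Clause (~busy | ~hot) is falsified — contradiction.
Both cases fail, so the formula is unsatisfiable.

UNSATISFIABLE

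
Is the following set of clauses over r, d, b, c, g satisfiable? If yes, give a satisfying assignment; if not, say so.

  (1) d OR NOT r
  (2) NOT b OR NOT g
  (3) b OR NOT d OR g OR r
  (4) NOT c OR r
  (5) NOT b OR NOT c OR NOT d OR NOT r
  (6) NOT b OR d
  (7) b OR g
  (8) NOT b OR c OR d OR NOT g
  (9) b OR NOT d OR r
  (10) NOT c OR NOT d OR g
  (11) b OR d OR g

r = True, d = True, b = True, c = False, g = False

Set r = True.
  then (d OR NOT r) forces d = True.
Set b = True.
  then (NOT b OR NOT g) forces g = False.
  then (NOT b OR NOT c OR NOT d OR NOT r) forces c = False.
All clauses satisfied.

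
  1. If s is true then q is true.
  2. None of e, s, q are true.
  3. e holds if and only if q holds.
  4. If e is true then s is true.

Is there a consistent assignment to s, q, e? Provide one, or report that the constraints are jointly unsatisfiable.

s: False, q: False, e: False

  (1) s=F ⇒ q: vacuous ✓
  (2) {e, s, q}: 0 true — none ✓
  (3) e=F, q=F — same ✓
  (4) e=F ⇒ s: vacuous ✓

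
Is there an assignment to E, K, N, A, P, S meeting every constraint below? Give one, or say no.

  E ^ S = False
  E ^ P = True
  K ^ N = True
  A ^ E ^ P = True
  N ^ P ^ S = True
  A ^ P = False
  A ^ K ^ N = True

E = True, K = True, N = False, A = False, P = False, S = True

E ^ S = T ^ T = False ✓
E ^ P = T ^ F = True ✓
K ^ N = T ^ F = True ✓
A ^ E ^ P = F ^ T ^ F = True ✓
N ^ P ^ S = F ^ F ^ T = True ✓
A ^ P = F ^ F = False ✓
A ^ K ^ N = F ^ T ^ F = True ✓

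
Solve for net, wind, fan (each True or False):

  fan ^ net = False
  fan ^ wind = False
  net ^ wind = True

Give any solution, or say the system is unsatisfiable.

Adding constraints 1, 2, 3 mod 2: every variable appears an even number of times on the left, so the left side is 0.
But the right sides sum to 1 (mod 2). 0 ≠ 1 — the system is inconsistent.

No satisfying assignment exists.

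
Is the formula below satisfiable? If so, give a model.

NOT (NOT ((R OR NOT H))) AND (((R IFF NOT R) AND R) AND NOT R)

Unsatisfiable

The conjunct R IFF NOT R is unsatisfiable on its own:
  R=F: evaluates to False.
  R=T: evaluates to False.
So the whole conjunction is unsatisfiable.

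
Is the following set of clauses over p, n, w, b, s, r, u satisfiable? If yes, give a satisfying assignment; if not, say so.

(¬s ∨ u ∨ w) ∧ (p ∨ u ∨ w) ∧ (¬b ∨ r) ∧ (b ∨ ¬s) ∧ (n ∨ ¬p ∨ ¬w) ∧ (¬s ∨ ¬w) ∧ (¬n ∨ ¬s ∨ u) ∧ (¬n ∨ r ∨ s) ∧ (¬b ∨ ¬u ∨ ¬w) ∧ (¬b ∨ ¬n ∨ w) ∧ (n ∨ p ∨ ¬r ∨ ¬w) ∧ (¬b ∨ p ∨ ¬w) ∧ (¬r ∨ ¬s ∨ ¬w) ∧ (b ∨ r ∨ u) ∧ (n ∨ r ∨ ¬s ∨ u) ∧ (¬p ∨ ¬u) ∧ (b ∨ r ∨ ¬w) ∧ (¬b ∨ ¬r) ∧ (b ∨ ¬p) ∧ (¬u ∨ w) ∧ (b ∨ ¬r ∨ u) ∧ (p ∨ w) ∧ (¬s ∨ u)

Try p = True:
  (¬p ∨ ¬u) forces u = False.
  (b ∨ ¬p) forces b = True.
  (¬b ∨ r) forces r = True.
  clause (¬b ∨ ¬r) is falsified — backtrack.
So p = False.
  then (p ∨ w) forces w = True.
  then (¬s ∨ ¬w) forces s = False.
  then (¬b ∨ p ∨ ¬w) forces b = False.
  then (b ∨ r ∨ ¬w) forces r = True.
  then (b ∨ ¬r ∨ u) forces u = True.
  then (n ∨ p ∨ ¬r ∨ ¬w) forces n = True.
All clauses satisfied.

p = False, n = True, w = True, b = False, s = False, r = True, u = True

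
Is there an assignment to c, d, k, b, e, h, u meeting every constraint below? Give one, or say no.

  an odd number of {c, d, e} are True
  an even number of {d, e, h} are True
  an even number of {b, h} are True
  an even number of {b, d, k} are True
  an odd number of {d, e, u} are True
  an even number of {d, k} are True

c = True, d = False, k = False, b = False, e = False, h = False, u = True

{c, d, e}: 1 true → odd ✓
{d, e, h}: 0 true → even ✓
{b, h}: 0 true → even ✓
{b, d, k}: 0 true → even ✓
{d, e, u}: 1 true → odd ✓
{d, k}: 0 true → even ✓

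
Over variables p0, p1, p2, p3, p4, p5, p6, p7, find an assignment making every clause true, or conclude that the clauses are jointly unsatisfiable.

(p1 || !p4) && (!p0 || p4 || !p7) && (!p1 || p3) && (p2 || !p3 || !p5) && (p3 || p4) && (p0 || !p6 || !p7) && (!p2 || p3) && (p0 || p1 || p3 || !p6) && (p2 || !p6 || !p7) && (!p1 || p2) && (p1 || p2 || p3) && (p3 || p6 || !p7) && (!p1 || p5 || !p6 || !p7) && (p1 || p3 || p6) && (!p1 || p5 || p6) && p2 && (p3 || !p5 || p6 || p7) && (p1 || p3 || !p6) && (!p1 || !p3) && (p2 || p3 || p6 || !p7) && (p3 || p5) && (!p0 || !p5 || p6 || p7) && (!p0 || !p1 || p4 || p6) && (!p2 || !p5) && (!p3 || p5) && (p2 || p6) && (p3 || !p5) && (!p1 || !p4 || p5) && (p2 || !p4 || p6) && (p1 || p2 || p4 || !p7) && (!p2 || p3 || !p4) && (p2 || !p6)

UNSATISFIABLE

Case p5 = True:
  (p2) forces p2 = True.
  Clause (!p2 || !p5) is falsified — contradiction.
Case p5 = False:
  (p2) forces p2 = True.
  (!p2 || p3) forces p3 = True.
  Clause (!p3 || p5) is falsified — contradiction.
Both cases fail, so the formula is unsatisfiable.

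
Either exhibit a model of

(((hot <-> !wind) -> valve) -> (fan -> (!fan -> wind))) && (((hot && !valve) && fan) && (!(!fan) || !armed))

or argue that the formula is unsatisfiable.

valve: False, wind: True, armed: False, fan: True, hot: True

  ((hot <-> !wind) -> valve) -> (fan -> (!fan -> wind)) = True
    (hot <-> !wind) -> valve = True
      hot <-> !wind = False
        !wind = False
    fan -> (!fan -> wind) = True
      !fan -> wind = True
        !fan = False
  ((hot && !valve) && fan) && (!(!fan) || !armed) = True
    (hot && !valve) && fan = True
      hot && !valve = True
        !valve = True
    !(!fan) || !armed = True
      !(!fan) = True
        !fan = False
      !armed = True
Both conjuncts True, so the formula holds.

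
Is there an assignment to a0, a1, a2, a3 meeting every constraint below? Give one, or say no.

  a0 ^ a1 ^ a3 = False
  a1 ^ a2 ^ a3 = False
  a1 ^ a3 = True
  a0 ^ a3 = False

a0: True, a1: False, a2: True, a3: True

a0 ^ a1 ^ a3 = T ^ F ^ T = False ✓
a1 ^ a2 ^ a3 = F ^ T ^ T = False ✓
a1 ^ a3 = F ^ T = True ✓
a0 ^ a3 = T ^ T = False ✓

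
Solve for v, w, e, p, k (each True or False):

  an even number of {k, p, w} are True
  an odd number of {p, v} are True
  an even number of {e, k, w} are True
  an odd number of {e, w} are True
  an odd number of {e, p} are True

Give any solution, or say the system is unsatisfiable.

Adding constraints 1, 3, 5 mod 2: every variable appears an even number of times on the left, so the left side is 0.
But the right sides sum to 1 (mod 2). 0 ≠ 1 — the system is inconsistent.

Unsatisfiable — no assignment works.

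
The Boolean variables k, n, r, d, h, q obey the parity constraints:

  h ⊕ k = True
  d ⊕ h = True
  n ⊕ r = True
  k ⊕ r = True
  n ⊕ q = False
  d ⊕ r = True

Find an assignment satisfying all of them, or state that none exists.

k = False, n = False, r = True, d = False, h = True, q = False

h ⊕ k = T ⊕ F = True ✓
d ⊕ h = F ⊕ T = True ✓
n ⊕ r = F ⊕ T = True ✓
k ⊕ r = F ⊕ T = True ✓
n ⊕ q = F ⊕ F = False ✓
d ⊕ r = F ⊕ T = True ✓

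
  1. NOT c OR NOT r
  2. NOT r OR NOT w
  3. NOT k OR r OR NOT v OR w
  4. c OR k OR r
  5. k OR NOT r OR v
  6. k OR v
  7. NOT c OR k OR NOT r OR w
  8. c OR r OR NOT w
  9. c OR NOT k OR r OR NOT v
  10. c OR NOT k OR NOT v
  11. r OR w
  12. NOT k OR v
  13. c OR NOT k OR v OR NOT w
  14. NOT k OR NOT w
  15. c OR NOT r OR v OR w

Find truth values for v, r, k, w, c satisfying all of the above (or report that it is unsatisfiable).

Try v = False:
  (k OR v) forces k = True.
  clause (NOT k OR v) is falsified — backtrack.
So v = True.
Set r = True.
  then (NOT c OR NOT r) forces c = False.
  then (NOT r OR NOT w) forces w = False.
  then (c OR NOT k OR NOT v) forces k = False.
All clauses satisfied.

v = True, r = True, k = False, w = False, c = False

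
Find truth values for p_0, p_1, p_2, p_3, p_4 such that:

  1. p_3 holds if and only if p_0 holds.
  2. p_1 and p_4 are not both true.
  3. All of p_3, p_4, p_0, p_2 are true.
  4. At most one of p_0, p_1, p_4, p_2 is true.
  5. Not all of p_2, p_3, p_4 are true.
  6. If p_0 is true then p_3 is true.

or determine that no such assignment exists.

Case p_0 = True:
  (1) with p_0=T forces p_3 = True.
  (3) forces p_4 = True.
  Constraint (4) is violated (p_0=T, p_4=T) — contradiction.
Case p_0 = False:
  Constraint (3) is violated (p_0=F) — contradiction.
Both cases fail — unsatisfiable.

UNSATISFIABLE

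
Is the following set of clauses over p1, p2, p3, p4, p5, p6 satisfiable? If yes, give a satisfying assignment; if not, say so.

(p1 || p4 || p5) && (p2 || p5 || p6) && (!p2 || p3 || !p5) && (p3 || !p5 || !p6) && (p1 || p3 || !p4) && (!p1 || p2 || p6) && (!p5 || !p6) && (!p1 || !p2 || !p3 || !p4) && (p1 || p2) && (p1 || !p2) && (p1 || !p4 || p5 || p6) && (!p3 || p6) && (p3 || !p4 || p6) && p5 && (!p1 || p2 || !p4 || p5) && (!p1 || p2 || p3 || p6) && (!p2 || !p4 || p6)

Case p5 = True:
  (!p5 || !p6) forces p6 = False.
  (!p3 || p6) forces p3 = False.
  (!p2 || p3 || !p5) forces p2 = False.
  (!p1 || p2 || p6) forces p1 = False.
  Clause (p1 || p2) is falsified — contradiction.
Case p5 = False:
  Clause (p5) is falsified — contradiction.
Both cases fail, so the formula is unsatisfiable.

Unsatisfiable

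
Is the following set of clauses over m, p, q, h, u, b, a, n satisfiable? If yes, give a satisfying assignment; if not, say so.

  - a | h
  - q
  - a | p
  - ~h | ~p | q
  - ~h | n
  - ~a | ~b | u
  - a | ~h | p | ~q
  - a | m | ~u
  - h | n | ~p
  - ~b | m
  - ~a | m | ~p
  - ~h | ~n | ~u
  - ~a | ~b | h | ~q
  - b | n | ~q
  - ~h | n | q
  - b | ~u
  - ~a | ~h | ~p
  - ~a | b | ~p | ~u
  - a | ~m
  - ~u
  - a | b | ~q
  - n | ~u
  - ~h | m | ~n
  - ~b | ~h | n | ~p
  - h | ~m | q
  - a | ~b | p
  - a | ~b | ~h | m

Unit clause (q) forces q = True.
Unit clause (~u) forces u = False.
Set m = True.
  then (a | ~m) forces a = True.
  then (~a | ~b | u) forces b = False.
  then (b | n | ~q) forces n = True.
Set p = False.
Set h = True.
All clauses satisfied.

m: True, p: False, q: True, h: True, u: False, b: False, a: True, n: True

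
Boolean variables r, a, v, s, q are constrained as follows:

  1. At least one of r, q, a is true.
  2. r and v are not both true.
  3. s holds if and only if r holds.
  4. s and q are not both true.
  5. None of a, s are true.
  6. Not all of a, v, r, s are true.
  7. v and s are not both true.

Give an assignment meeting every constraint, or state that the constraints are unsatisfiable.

r: False; a: False; v: True; s: False; q: True

  (1) {r, q, a}: 1 true — at least one ✓
  (2) r=F, v=T — not both ✓
  (3) s=F, r=F — same ✓
  (4) s=F, q=T — not both ✓
  (5) {a, s}: 0 true — none ✓
  (6) {a, v, r, s}: 1/4 true — not all ✓
  (7) v=T, s=F — not both ✓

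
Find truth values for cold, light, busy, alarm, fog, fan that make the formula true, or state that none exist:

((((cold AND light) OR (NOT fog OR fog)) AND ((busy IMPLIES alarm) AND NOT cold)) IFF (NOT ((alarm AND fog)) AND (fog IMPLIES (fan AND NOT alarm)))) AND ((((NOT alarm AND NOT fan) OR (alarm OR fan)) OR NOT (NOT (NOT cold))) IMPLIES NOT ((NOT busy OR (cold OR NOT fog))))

cold: False, light: False, busy: True, alarm: False, fog: True, fan: False

  (((cold AND light) OR (NOT fog OR fog)) AND ((busy IMPLIES alarm) AND NOT cold)) IFF (NOT ((alarm AND fog)) AND (fog IMPLIES (fan AND NOT alarm))) = True
    ((cold AND light) OR (NOT fog OR fog)) AND ((busy IMPLIES alarm) AND NOT cold) = False
      (cold AND light) OR (NOT fog OR fog) = True
        cold AND light = False
        NOT fog OR fog = True
          NOT fog = False
      (busy IMPLIES alarm) AND NOT cold = False
        busy IMPLIES alarm = False
        NOT cold = True
    NOT ((alarm AND fog)) AND (fog IMPLIES (fan AND NOT alarm)) = False
      NOT ((alarm AND fog)) = True
        alarm AND fog = False
      fog IMPLIES (fan AND NOT alarm) = False
        fan AND NOT alarm = False
          NOT alarm = True
  (((NOT alarm AND NOT fan) OR (alarm OR fan)) OR NOT (NOT (NOT cold))) IMPLIES NOT ((NOT busy OR (cold OR NOT fog))) = True
    ((NOT alarm AND NOT fan) OR (alarm OR fan)) OR NOT (NOT (NOT cold)) = True
      (NOT alarm AND NOT fan) OR (alarm OR fan) = True
        NOT alarm AND NOT fan = True
          NOT alarm = True
          NOT fan = True
        alarm OR fan = False
      NOT (NOT (NOT cold)) = True
        NOT (NOT cold) = False
          NOT cold = True
    NOT ((NOT busy OR (cold OR NOT fog))) = True
      NOT busy OR (cold OR NOT fog) = False
        NOT busy = False
        cold OR NOT fog = False
          NOT fog = False
Both conjuncts True, so the formula holds.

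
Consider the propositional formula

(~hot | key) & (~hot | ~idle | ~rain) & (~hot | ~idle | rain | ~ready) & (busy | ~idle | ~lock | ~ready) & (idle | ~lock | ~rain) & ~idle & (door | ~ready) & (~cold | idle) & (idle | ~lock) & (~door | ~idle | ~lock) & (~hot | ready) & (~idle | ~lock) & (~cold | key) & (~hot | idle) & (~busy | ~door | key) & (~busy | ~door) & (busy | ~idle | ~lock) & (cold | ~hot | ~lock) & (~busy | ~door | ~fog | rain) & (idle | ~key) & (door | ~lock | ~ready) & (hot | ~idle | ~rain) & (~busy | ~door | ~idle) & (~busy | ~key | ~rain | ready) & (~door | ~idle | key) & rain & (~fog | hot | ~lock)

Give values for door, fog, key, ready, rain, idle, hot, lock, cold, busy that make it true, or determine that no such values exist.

Unit clause (~idle) forces idle = False.
In (~cold | idle) only ~cold is left, so cold = False.
In (idle | ~lock) only ~lock is left, so lock = False.
In (~hot | idle) only ~hot is left, so hot = False.
In (idle | ~key) only ~key is left, so key = False.
Unit clause (rain) forces rain = True.
Set door = False.
  then (door | ~ready) forces ready = False.
Set fog = False.
Set busy = True.
All clauses satisfied.

door=F, fog=F, key=F, ready=F, rain=T, idle=F, hot=F, lock=F, cold=F, busy=T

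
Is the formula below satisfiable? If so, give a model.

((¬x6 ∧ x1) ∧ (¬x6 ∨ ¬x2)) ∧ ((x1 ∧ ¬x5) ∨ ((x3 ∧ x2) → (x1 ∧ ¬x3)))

x1: True; x2: True; x3: True; x5: False; x6: False

  (¬x6 ∧ x1) ∧ (¬x6 ∨ ¬x2) = True
    ¬x6 ∧ x1 = True
      ¬x6 = True
    ¬x6 ∨ ¬x2 = True
      ¬x6 = True
      ¬x2 = False
  (x1 ∧ ¬x5) ∨ ((x3 ∧ x2) → (x1 ∧ ¬x3)) = True
    x1 ∧ ¬x5 = True
      ¬x5 = True
    (x3 ∧ x2) → (x1 ∧ ¬x3) = False
      x3 ∧ x2 = True
      x1 ∧ ¬x3 = False
        ¬x3 = False
Both conjuncts True, so the formula holds.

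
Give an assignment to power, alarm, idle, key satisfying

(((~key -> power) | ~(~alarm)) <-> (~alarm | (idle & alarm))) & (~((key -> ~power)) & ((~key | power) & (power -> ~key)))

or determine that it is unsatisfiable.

Case power = True: the formula simplifies to (~alarm | (idle & alarm)) & (~(~key) & ~key).
  key = True: the conjunct ~key is False.
  key = False: the conjunct ~(~key) becomes ~(~False) = False.
Case power = False: the conjunct ~((key -> ~power)) becomes ~((key -> True)) = False.
Both cases fail — unsatisfiable.

The formula is unsatisfiable.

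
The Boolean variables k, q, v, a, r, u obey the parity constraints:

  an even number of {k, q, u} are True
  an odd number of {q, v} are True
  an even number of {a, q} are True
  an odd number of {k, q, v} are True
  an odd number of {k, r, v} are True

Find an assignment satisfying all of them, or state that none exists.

k = False; q = False; v = True; a = False; r = False; u = False

{k, q, u}: 0 true → even ✓
{q, v}: 1 true → odd ✓
{a, q}: 0 true → even ✓
{k, q, v}: 1 true → odd ✓
{k, r, v}: 1 true → odd ✓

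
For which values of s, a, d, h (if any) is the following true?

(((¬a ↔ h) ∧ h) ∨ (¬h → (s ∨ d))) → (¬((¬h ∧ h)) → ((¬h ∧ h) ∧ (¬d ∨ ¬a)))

s: False; a: True; d: False; h: False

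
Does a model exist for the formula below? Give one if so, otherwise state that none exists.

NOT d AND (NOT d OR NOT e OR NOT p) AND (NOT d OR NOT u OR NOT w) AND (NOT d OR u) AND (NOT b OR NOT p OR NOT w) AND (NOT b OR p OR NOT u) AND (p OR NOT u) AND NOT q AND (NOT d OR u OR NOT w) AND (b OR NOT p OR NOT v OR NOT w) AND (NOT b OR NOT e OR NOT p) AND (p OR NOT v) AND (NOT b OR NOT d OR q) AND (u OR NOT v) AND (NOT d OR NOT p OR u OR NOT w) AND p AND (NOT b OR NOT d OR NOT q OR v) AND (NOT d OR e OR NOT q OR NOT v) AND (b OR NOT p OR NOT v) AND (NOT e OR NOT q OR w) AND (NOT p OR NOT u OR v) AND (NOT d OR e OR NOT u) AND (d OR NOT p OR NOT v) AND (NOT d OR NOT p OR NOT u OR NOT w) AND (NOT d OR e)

Unit clause (NOT d) forces d = False.
Unit clause (NOT q) forces q = False.
Unit clause (p) forces p = True.
In (d OR NOT p OR NOT v) only NOT v is left, so v = False.
In (NOT p OR NOT u OR v) only NOT u is left, so u = False.
Set w = True.
  then (NOT b OR NOT p OR NOT w) forces b = False.
Set e = False.
All clauses satisfied.

p = True; w = True; u = False; d = False; e = False; q = False; v = False; b = False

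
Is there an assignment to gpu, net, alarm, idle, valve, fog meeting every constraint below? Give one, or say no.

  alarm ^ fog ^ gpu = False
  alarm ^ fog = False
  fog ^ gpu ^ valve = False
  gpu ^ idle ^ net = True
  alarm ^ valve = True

Adding constraints 1, 3, 5 mod 2: every variable appears an even number of times on the left, so the left side is 0.
But the right sides sum to 1 (mod 2). 0 ≠ 1 — the system is inconsistent.

No satisfying assignment exists.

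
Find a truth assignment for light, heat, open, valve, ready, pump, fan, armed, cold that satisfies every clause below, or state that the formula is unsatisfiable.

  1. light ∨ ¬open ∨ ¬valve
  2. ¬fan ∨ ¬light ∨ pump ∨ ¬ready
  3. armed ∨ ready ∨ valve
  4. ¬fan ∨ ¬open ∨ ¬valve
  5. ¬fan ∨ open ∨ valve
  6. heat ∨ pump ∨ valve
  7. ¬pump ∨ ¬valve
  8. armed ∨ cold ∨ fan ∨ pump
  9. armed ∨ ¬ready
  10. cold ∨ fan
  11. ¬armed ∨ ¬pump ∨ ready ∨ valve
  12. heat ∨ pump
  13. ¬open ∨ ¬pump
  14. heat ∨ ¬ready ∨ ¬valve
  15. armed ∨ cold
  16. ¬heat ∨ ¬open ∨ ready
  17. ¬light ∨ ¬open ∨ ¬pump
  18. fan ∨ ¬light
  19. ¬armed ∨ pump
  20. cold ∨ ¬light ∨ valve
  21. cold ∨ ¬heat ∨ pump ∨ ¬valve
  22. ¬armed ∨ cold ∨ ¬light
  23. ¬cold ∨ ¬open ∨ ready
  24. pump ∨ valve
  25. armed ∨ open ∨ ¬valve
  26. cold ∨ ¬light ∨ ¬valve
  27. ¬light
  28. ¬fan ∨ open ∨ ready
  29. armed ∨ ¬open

light=F; heat=F; open=F; valve=F; ready=T; pump=T; fan=F; armed=T; cold=T

Unit clause (¬light) forces light = False.
Set heat = False.
  then (heat ∨ pump) forces pump = True.
  then (¬open ∨ ¬pump) forces open = False.
  then (¬pump ∨ ¬valve) forces valve = False.
  then (¬fan ∨ open ∨ valve) forces fan = False.
  then (cold ∨ fan) forces cold = True.
Try ready = False:
  (armed ∨ ready ∨ valve) forces armed = True.
  clause (¬armed ∨ ¬pump ∨ ready ∨ valve) is falsified — backtrack.
So ready = True.
  then (armed ∨ ¬ready) forces armed = True.
All clauses satisfied.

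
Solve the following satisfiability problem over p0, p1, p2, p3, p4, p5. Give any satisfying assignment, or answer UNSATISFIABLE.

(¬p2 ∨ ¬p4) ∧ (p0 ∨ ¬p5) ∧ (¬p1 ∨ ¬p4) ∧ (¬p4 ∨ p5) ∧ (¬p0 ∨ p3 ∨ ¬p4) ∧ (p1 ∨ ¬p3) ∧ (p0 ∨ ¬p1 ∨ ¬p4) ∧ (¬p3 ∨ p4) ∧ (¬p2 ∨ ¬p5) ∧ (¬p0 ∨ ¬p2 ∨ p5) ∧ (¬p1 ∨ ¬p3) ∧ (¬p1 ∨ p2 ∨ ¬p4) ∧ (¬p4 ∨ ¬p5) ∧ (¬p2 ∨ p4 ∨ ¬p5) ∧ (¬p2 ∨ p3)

Set p0 = True.
Set p1 = False.
  then (p1 ∨ ¬p3) forces p3 = False.
  then (¬p2 ∨ p3) forces p2 = False.
  then (¬p0 ∨ p3 ∨ ¬p4) forces p4 = False.
Set p5 = False.
All clauses satisfied.

p0=T, p1=F, p2=F, p3=F, p4=F, p5=F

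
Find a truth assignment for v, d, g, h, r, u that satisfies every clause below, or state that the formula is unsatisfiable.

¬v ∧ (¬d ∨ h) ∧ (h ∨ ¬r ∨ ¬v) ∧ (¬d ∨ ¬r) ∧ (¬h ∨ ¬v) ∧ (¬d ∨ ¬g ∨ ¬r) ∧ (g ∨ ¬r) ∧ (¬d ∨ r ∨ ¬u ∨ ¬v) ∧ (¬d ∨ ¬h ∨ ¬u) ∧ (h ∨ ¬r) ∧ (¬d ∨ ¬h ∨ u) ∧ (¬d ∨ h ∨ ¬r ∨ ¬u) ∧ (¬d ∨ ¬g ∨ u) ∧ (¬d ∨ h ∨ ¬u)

Unit clause (¬v) forces v = False.
Try d = True:
  (¬d ∨ h) forces h = True.
  (¬d ∨ ¬r) forces r = False.
  (¬d ∨ ¬h ∨ ¬u) forces u = False.
  clause (¬d ∨ ¬h ∨ u) is falsified — backtrack.
So d = False.
Set g = True.
Set h = True.
Set r = False.
Set u = True.
All clauses satisfied.

v = False; d = False; g = True; h = True; r = False; u = True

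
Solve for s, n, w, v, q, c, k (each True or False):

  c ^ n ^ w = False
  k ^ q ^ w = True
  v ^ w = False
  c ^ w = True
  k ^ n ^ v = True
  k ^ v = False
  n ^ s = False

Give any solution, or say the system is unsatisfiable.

s = True, n = True, w = False, v = False, q = True, c = True, k = False

c ^ n ^ w = T ^ T ^ F = False ✓
k ^ q ^ w = F ^ T ^ F = True ✓
v ^ w = F ^ F = False ✓
c ^ w = T ^ F = True ✓
k ^ n ^ v = F ^ T ^ F = True ✓
k ^ v = F ^ F = False ✓
n ^ s = T ^ T = False ✓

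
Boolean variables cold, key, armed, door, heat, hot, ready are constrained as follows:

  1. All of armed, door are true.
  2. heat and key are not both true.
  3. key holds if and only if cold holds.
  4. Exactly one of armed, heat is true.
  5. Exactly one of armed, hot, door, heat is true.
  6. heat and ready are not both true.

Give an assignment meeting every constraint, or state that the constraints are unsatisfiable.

UNSATISFIABLE

Case armed = True:
  (1) forces door = True.
  Constraint (5) is violated (armed=T, door=T) — contradiction.
Case armed = False:
  Constraint (1) is violated (armed=F) — contradiction.
Both cases fail — unsatisfiable.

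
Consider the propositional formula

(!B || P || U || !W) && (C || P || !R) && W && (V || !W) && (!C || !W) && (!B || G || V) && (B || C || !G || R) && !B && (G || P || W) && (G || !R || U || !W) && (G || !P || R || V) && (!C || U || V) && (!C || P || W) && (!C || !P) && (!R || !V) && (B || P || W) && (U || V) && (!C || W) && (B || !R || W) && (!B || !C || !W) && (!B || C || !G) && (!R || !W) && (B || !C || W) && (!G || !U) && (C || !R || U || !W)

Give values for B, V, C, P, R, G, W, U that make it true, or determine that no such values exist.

B=F, V=T, C=F, P=F, R=F, G=F, W=T, U=T

Unit clause (W) forces W = True.
In (V || !W) only V is left, so V = True.
In (!C || !W) only !C is left, so C = False.
Unit clause (!B) forces B = False.
In (!R || !V) only !R is left, so R = False.
In (B || C || !G || R) only !G is left, so G = False.
Set P = False.
Set U = True.
All clauses satisfied.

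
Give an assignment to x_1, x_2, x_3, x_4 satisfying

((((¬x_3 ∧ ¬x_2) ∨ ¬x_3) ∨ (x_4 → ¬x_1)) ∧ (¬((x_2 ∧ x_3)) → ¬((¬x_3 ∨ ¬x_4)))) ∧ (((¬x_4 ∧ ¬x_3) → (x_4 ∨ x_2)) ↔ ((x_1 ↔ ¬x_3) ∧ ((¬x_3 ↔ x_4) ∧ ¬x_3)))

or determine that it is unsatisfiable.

Case x_3 = True: the conjunct ((¬x_4 ∧ ¬x_3) → (x_4 ∨ x_2)) ↔ ((x_1 ↔ ¬x_3) ∧ ((¬x_3 ↔ x_4) ∧ ¬x_3)) becomes (False → (x_4 ∨ x_2)) ↔ (¬x_1 ∧ False) = False.
Case x_3 = False: the conjunct ¬((x_2 ∧ x_3)) → ¬((¬x_3 ∨ ¬x_4)) becomes ¬False → ¬True = False.
Both cases fail — unsatisfiable.

UNSATISFIABLE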